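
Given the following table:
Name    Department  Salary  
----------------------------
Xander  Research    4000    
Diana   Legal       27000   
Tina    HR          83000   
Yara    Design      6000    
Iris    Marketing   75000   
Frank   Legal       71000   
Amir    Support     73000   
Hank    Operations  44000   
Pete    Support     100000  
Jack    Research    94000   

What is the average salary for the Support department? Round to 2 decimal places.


Support department members:
  Amir: 73000
  Pete: 100000
Sum = 173000
Count = 2
Average = 173000 / 2 = 86500.00

ANSWER: 86500.00


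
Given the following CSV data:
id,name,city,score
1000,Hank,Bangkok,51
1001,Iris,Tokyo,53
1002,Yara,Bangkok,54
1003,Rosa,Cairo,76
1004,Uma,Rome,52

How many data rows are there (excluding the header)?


Counting rows (excluding header):
Header: id,name,city,score
Data rows: 5

ANSWER: 5


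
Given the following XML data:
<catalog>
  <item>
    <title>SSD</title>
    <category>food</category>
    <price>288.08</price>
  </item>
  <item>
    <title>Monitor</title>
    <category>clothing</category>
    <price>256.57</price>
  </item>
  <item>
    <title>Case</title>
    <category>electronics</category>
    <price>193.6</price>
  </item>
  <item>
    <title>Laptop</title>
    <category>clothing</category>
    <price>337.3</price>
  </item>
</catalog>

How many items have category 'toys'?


Scanning <item> elements for <category>toys</category>:
Count: 0

ANSWER: 0


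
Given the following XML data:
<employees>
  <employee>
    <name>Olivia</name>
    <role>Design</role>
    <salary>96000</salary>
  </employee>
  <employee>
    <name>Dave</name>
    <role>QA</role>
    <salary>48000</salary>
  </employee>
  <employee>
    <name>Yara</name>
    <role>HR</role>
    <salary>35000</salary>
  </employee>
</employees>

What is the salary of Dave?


Searching for <employee> with <name>Dave</name>
Found at position 2
<salary>48000</salary>

ANSWER: 48000


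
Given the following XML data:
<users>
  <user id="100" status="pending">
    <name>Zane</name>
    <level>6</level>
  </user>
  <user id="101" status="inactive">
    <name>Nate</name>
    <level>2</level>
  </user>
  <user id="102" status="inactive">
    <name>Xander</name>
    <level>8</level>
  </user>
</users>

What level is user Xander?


Finding user: Xander
<level>8</level>

ANSWER: 8


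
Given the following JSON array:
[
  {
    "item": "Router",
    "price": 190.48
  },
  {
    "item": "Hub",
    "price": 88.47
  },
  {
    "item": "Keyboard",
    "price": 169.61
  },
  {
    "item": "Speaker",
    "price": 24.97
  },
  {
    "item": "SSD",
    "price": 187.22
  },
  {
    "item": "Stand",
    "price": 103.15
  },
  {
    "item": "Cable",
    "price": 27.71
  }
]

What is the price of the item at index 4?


Array index 4 -> SSD
price = 187.22

ANSWER: 187.22


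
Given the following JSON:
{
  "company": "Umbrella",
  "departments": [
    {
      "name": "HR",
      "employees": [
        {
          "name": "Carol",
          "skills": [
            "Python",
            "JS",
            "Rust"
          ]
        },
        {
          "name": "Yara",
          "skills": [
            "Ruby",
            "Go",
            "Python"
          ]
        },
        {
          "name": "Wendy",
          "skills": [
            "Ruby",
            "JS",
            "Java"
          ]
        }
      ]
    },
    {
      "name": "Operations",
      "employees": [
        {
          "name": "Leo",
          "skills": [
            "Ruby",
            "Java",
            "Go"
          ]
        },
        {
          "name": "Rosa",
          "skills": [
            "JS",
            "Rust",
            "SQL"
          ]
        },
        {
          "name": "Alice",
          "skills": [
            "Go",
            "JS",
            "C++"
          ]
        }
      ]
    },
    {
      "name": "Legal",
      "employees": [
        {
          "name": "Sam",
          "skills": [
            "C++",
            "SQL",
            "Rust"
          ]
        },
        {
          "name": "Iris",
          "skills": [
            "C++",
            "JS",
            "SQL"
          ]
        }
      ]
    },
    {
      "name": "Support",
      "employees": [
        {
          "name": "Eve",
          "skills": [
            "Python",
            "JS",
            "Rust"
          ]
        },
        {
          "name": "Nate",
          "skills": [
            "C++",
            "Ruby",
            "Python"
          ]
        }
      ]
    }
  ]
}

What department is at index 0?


Path: departments[0].name
Value: HR

ANSWER: HR


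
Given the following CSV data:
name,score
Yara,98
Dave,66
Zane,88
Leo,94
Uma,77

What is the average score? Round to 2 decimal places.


Scores: 98, 66, 88, 94, 77
Sum = 423
Count = 5
Average = 423 / 5 = 84.60

ANSWER: 84.60


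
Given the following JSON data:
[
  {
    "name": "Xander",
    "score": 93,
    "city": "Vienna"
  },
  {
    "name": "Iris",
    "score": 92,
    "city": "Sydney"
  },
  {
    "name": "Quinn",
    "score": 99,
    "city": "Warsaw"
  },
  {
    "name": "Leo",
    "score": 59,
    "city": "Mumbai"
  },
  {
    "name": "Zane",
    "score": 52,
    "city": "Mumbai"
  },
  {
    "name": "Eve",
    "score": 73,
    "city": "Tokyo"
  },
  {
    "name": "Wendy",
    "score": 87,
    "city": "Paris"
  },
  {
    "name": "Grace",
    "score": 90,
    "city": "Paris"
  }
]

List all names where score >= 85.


Filtering records where score >= 85:
  Xander (score=93) -> YES
  Iris (score=92) -> YES
  Quinn (score=99) -> YES
  Leo (score=59) -> no
  Zane (score=52) -> no
  Eve (score=73) -> no
  Wendy (score=87) -> YES
  Grace (score=90) -> YES


ANSWER: Xander, Iris, Quinn, Wendy, Grace


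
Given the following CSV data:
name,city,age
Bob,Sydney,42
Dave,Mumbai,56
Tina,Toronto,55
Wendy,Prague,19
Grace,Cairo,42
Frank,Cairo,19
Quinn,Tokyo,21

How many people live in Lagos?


Scanning city column for 'Lagos':
Total matches: 0

ANSWER: 0


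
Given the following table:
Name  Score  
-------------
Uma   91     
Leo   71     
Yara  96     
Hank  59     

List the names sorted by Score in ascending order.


Sorting by Score (ascending):
  Hank: 59
  Leo: 71
  Uma: 91
  Yara: 96


ANSWER: Hank, Leo, Uma, Yara


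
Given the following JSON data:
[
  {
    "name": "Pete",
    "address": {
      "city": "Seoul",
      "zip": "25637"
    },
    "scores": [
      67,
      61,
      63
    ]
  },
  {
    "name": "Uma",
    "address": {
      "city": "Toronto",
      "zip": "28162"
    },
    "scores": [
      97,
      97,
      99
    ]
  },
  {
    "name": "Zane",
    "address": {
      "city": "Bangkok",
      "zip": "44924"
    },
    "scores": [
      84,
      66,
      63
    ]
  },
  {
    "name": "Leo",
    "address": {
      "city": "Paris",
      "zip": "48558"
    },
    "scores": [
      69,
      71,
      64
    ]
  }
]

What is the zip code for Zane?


Path: records[2].address.zip
Value: 44924

ANSWER: 44924


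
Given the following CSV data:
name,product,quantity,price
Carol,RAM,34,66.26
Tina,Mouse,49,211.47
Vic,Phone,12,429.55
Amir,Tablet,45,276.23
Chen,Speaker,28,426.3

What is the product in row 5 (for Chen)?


Row 5: Chen
Column 'product' = Speaker

ANSWER: Speaker


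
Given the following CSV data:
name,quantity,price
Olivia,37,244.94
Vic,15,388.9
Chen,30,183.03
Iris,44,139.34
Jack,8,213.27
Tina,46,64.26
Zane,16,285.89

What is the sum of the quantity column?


Values in 'quantity' column:
  Row 1: 37
  Row 2: 15
  Row 3: 30
  Row 4: 44
  Row 5: 8
  Row 6: 46
  Row 7: 16
Sum = 37 + 15 + 30 + 44 + 8 + 46 + 16 = 196

ANSWER: 196


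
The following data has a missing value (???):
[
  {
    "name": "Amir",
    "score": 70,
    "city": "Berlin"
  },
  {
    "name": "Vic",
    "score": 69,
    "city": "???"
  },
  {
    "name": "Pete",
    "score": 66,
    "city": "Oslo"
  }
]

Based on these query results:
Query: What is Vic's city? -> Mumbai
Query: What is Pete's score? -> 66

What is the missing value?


The missing value is Vic's city
From query: Vic's city = Mumbai

ANSWER: Mumbai


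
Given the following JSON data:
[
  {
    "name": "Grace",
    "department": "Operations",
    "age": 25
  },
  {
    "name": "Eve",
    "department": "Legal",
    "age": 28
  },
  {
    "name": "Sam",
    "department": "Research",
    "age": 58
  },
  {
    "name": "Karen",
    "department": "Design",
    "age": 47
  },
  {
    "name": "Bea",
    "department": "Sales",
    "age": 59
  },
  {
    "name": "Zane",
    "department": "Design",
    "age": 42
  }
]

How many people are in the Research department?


Scanning records for department = Research
  Record 2: Sam
Count: 1

ANSWER: 1


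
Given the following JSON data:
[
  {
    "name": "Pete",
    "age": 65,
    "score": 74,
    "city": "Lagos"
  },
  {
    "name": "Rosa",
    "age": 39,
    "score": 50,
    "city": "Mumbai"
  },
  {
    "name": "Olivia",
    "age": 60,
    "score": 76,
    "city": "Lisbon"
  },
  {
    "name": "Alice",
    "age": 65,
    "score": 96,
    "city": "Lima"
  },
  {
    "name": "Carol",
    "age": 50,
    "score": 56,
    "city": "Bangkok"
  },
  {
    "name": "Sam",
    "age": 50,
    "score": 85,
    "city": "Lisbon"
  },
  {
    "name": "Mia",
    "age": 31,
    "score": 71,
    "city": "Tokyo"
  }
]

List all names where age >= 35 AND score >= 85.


Checking both conditions:
  Pete (age=65, score=74) -> no
  Rosa (age=39, score=50) -> no
  Olivia (age=60, score=76) -> no
  Alice (age=65, score=96) -> YES
  Carol (age=50, score=56) -> no
  Sam (age=50, score=85) -> YES
  Mia (age=31, score=71) -> no


ANSWER: Alice, Sam


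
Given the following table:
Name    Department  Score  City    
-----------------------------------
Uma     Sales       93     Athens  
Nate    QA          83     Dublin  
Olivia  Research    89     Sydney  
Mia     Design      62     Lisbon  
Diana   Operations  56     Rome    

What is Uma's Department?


Row 1: Uma
Department = Sales

ANSWER: Sales


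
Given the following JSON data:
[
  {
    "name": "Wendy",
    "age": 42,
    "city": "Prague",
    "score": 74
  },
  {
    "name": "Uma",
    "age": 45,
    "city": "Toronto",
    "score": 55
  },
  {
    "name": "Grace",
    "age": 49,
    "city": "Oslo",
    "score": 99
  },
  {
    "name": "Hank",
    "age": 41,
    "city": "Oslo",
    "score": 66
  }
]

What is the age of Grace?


Looking up record where name = Grace
Record index: 2
Field 'age' = 49

ANSWER: 49


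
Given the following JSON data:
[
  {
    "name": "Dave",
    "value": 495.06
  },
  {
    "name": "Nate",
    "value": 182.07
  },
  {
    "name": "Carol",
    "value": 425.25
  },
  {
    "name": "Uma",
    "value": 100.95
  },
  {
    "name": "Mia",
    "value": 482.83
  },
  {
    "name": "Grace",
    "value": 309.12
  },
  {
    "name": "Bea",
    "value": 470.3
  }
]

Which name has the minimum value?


Comparing values:
  Dave: 495.06
  Nate: 182.07
  Carol: 425.25
  Uma: 100.95
  Mia: 482.83
  Grace: 309.12
  Bea: 470.3
Minimum: Uma (100.95)

ANSWER: Uma


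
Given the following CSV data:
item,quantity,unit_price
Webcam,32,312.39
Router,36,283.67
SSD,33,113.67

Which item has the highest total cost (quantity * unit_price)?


Computing row totals:
  Webcam: 9996.48
  Router: 10212.12
  SSD: 3751.11
Maximum: Router (10212.12)

ANSWER: Router


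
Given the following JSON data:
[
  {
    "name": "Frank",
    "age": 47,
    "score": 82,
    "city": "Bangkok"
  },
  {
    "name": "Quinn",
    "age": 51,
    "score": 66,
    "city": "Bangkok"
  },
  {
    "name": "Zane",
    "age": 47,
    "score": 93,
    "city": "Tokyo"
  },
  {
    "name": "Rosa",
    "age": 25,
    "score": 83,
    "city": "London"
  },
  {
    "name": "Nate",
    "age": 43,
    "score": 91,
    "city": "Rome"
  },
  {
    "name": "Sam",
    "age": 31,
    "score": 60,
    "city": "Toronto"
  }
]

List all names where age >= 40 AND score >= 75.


Checking both conditions:
  Frank (age=47, score=82) -> YES
  Quinn (age=51, score=66) -> no
  Zane (age=47, score=93) -> YES
  Rosa (age=25, score=83) -> no
  Nate (age=43, score=91) -> YES
  Sam (age=31, score=60) -> no


ANSWER: Frank, Zane, Nate


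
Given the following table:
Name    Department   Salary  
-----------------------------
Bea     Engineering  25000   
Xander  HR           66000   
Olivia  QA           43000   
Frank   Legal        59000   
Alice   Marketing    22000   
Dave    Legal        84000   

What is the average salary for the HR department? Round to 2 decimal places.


HR department members:
  Xander: 66000
Sum = 66000
Count = 1
Average = 66000 / 1 = 66000.00

ANSWER: 66000.00


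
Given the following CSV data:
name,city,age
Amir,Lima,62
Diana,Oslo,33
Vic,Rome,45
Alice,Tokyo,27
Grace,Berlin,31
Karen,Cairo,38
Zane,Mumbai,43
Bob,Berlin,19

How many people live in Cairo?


Scanning city column for 'Cairo':
  Row 6: Karen -> MATCH
Total matches: 1

ANSWER: 1


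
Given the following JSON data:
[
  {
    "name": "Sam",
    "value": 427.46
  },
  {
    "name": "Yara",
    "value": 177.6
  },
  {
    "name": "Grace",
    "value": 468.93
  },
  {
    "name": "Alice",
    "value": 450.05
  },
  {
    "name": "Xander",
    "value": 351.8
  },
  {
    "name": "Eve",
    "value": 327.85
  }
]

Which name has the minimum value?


Comparing values:
  Sam: 427.46
  Yara: 177.6
  Grace: 468.93
  Alice: 450.05
  Xander: 351.8
  Eve: 327.85
Minimum: Yara (177.6)

ANSWER: Yara


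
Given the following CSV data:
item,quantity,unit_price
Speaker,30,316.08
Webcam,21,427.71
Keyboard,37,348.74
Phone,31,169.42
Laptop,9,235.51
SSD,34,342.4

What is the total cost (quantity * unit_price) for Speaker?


Row: Speaker
quantity = 30
unit_price = 316.08
total = 30 * 316.08 = 9482.4

ANSWER: 9482.4


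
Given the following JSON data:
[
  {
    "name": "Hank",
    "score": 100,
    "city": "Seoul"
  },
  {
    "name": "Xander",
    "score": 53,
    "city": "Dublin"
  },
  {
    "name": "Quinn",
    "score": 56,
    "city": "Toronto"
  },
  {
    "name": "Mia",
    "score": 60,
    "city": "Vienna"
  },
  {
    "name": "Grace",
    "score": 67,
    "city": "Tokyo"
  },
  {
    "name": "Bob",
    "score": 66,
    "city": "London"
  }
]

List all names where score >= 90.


Filtering records where score >= 90:
  Hank (score=100) -> YES
  Xander (score=53) -> no
  Quinn (score=56) -> no
  Mia (score=60) -> no
  Grace (score=67) -> no
  Bob (score=66) -> no


ANSWER: Hank


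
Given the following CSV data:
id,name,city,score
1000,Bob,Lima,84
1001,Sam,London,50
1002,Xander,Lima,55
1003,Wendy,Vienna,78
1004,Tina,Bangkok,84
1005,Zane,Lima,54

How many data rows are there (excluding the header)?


Counting rows (excluding header):
Header: id,name,city,score
Data rows: 6

ANSWER: 6


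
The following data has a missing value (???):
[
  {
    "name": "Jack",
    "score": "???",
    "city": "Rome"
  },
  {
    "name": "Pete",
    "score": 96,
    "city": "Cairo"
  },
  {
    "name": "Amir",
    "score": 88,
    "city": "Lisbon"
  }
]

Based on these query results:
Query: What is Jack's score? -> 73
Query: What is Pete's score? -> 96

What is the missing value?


The missing value is Jack's score
From query: Jack's score = 73

ANSWER: 73


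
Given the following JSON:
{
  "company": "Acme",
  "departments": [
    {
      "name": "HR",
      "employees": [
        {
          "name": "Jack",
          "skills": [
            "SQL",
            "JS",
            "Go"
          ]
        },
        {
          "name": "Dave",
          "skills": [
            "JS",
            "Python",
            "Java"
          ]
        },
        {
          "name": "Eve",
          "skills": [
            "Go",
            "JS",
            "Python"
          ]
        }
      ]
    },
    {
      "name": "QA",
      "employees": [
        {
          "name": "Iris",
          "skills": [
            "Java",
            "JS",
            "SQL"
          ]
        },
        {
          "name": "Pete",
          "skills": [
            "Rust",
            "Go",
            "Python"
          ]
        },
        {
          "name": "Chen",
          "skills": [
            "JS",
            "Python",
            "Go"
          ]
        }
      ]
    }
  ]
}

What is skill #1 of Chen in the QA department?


Path: departments[1].employees[2].skills[0]
Value: JS

ANSWER: JS


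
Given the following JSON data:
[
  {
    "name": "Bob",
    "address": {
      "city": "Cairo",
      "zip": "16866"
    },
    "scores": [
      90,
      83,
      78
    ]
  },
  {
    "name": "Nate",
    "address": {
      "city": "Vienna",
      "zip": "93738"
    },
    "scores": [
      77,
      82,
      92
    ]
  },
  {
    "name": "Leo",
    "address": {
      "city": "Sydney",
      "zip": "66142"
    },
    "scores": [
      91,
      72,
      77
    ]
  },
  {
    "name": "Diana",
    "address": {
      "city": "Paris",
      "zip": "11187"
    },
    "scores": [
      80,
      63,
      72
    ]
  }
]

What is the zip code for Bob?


Path: records[0].address.zip
Value: 16866

ANSWER: 16866


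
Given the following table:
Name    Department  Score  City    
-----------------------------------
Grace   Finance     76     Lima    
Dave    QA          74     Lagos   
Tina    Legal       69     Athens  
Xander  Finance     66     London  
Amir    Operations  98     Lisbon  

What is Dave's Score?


Row 2: Dave
Score = 74

ANSWER: 74


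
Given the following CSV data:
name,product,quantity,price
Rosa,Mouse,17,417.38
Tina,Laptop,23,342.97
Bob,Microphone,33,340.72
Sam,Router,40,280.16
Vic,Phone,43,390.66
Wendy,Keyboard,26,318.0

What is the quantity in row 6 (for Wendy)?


Row 6: Wendy
Column 'quantity' = 26

ANSWER: 26


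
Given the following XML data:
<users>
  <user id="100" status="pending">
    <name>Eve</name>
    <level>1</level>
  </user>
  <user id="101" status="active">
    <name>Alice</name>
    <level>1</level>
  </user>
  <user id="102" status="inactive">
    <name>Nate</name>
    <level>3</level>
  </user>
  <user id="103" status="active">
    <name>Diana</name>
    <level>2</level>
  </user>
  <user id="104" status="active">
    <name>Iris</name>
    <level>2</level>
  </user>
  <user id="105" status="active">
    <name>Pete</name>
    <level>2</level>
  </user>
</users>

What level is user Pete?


Finding user: Pete
<level>2</level>

ANSWER: 2


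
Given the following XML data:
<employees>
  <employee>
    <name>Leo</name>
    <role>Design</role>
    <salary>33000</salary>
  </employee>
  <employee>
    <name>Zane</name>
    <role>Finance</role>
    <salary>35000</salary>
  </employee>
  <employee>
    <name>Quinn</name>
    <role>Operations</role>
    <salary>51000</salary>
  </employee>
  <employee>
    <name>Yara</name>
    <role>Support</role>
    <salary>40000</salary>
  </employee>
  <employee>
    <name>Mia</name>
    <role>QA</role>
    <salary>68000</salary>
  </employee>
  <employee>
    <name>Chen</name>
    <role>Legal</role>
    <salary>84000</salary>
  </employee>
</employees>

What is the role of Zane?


Searching for <employee> with <name>Zane</name>
Found at position 2
<role>Finance</role>

ANSWER: Finance


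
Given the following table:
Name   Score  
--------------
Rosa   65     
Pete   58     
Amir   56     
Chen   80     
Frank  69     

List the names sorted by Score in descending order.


Sorting by Score (descending):
  Chen: 80
  Frank: 69
  Rosa: 65
  Pete: 58
  Amir: 56


ANSWER: Chen, Frank, Rosa, Pete, Amir


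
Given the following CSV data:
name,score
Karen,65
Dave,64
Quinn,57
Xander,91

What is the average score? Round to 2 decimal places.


Scores: 65, 64, 57, 91
Sum = 277
Count = 4
Average = 277 / 4 = 69.25

ANSWER: 69.25


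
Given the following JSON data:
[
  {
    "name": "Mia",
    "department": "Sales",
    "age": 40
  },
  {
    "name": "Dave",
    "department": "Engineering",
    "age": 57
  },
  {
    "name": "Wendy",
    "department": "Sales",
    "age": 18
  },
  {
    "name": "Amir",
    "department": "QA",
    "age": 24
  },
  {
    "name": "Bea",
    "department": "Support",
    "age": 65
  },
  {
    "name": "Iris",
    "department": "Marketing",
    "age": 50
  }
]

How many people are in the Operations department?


Scanning records for department = Operations
  No matches found
Count: 0

ANSWER: 0


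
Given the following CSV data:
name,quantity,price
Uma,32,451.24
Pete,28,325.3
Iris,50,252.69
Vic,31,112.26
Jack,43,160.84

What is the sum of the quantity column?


Values in 'quantity' column:
  Row 1: 32
  Row 2: 28
  Row 3: 50
  Row 4: 31
  Row 5: 43
Sum = 32 + 28 + 50 + 31 + 43 = 184

ANSWER: 184


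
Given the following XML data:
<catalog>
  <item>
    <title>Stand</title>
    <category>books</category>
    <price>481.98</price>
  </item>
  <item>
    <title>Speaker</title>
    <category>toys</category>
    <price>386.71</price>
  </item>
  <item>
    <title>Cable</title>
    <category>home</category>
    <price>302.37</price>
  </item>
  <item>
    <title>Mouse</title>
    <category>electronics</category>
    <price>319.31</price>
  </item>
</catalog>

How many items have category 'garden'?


Scanning <item> elements for <category>garden</category>:
Count: 0

ANSWER: 0


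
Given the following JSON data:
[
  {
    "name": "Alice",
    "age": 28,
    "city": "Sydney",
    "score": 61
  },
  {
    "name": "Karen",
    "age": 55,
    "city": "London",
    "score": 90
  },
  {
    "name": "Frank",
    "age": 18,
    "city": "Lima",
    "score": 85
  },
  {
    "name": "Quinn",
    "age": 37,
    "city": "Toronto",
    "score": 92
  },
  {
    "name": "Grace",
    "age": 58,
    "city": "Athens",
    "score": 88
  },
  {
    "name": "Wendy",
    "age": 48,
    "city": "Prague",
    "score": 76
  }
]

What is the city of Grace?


Looking up record where name = Grace
Record index: 4
Field 'city' = Athens

ANSWER: Athens


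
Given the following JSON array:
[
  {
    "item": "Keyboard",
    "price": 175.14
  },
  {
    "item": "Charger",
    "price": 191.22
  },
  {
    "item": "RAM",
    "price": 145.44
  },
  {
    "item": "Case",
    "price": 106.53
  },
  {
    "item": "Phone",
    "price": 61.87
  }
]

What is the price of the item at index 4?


Array index 4 -> Phone
price = 61.87

ANSWER: 61.87


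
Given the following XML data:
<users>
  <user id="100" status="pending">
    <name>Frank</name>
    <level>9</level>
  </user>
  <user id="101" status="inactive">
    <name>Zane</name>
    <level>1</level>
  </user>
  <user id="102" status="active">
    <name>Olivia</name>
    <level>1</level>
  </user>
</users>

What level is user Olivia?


Finding user: Olivia
<level>1</level>

ANSWER: 1


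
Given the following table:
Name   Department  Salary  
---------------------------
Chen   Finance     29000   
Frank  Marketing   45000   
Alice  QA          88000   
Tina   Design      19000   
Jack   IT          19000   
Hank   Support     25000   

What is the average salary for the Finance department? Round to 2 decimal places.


Finance department members:
  Chen: 29000
Sum = 29000
Count = 1
Average = 29000 / 1 = 29000.00

ANSWER: 29000.00


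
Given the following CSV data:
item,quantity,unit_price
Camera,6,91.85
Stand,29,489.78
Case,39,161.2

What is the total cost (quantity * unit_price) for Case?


Row: Case
quantity = 39
unit_price = 161.2
total = 39 * 161.2 = 6286.8

ANSWER: 6286.8


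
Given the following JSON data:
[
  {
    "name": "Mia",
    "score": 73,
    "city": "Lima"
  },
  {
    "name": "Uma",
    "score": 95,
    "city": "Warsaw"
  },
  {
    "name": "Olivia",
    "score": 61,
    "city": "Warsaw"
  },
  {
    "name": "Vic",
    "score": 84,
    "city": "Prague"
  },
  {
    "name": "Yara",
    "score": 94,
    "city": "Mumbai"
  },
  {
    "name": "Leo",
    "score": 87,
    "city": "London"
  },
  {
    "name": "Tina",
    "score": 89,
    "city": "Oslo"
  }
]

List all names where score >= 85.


Filtering records where score >= 85:
  Mia (score=73) -> no
  Uma (score=95) -> YES
  Olivia (score=61) -> no
  Vic (score=84) -> no
  Yara (score=94) -> YES
  Leo (score=87) -> YES
  Tina (score=89) -> YES


ANSWER: Uma, Yara, Leo, Tina


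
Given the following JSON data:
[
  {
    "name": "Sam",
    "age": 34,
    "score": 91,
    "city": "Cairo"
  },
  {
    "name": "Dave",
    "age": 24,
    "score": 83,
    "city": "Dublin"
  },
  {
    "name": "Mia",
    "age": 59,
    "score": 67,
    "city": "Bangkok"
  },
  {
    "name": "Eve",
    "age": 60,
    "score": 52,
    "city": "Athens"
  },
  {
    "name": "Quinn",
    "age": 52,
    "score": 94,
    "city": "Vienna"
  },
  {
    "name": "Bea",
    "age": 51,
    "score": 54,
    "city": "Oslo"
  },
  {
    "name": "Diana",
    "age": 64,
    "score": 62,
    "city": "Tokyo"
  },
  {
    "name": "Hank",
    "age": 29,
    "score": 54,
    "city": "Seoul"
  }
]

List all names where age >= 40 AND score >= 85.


Checking both conditions:
  Sam (age=34, score=91) -> no
  Dave (age=24, score=83) -> no
  Mia (age=59, score=67) -> no
  Eve (age=60, score=52) -> no
  Quinn (age=52, score=94) -> YES
  Bea (age=51, score=54) -> no
  Diana (age=64, score=62) -> no
  Hank (age=29, score=54) -> no


ANSWER: Quinn


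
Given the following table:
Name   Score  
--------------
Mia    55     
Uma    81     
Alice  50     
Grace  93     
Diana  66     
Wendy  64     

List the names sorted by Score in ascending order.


Sorting by Score (ascending):
  Alice: 50
  Mia: 55
  Wendy: 64
  Diana: 66
  Uma: 81
  Grace: 93


ANSWER: Alice, Mia, Wendy, Diana, Uma, Grace


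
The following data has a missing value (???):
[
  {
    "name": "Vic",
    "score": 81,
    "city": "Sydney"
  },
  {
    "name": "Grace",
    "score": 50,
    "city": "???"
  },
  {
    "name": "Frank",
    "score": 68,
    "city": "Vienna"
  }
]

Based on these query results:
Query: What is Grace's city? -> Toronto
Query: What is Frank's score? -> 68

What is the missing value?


The missing value is Grace's city
From query: Grace's city = Toronto

ANSWER: Toronto


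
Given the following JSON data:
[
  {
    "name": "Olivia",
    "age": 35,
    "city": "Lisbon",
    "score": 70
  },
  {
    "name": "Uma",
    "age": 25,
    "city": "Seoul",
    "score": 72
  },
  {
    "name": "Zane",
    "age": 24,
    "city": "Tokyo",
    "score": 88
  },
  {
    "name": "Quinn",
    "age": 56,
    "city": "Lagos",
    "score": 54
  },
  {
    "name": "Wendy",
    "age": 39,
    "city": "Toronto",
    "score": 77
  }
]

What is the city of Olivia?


Looking up record where name = Olivia
Record index: 0
Field 'city' = Lisbon

ANSWER: Lisbon


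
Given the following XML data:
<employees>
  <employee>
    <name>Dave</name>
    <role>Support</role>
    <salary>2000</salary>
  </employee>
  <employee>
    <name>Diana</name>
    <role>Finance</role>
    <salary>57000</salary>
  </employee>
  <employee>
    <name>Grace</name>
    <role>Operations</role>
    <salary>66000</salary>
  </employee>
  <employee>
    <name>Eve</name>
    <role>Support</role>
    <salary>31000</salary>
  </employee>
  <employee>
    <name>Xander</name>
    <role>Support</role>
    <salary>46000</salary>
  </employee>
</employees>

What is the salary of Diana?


Searching for <employee> with <name>Diana</name>
Found at position 2
<salary>57000</salary>

ANSWER: 57000


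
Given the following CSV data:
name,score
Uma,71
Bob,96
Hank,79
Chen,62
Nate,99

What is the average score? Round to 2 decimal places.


Scores: 71, 96, 79, 62, 99
Sum = 407
Count = 5
Average = 407 / 5 = 81.40

ANSWER: 81.40


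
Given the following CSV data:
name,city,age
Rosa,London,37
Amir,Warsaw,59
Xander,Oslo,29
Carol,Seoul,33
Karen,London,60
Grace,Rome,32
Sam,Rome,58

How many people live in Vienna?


Scanning city column for 'Vienna':
Total matches: 0

ANSWER: 0


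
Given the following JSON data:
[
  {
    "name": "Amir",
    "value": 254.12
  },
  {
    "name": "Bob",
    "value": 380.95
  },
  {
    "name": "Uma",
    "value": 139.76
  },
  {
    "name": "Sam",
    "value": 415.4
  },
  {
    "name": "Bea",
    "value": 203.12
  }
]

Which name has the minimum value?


Comparing values:
  Amir: 254.12
  Bob: 380.95
  Uma: 139.76
  Sam: 415.4
  Bea: 203.12
Minimum: Uma (139.76)

ANSWER: Uma


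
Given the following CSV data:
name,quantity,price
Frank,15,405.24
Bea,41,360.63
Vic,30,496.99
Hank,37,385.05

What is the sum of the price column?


Values in 'price' column:
  Row 1: 405.24
  Row 2: 360.63
  Row 3: 496.99
  Row 4: 385.05
Sum = 405.24 + 360.63 + 496.99 + 385.05 = 1647.91

ANSWER: 1647.91


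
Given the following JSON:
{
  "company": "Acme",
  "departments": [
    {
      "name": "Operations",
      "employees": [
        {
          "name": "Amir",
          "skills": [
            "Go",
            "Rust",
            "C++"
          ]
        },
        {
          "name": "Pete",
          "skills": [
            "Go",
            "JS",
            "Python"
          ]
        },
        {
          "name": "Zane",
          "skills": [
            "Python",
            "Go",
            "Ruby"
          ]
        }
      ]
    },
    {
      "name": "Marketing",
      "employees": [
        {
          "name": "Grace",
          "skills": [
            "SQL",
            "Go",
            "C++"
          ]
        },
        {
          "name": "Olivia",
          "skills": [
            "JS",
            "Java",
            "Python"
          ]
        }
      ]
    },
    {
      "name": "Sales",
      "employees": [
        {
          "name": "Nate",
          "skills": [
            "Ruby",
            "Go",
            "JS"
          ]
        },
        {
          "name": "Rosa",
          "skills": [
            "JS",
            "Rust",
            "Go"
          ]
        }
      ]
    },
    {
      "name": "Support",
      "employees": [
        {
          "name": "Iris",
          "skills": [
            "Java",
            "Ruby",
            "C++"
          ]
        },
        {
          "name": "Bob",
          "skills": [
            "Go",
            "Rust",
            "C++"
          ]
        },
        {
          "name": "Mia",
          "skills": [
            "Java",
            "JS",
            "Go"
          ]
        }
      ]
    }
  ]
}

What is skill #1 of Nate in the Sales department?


Path: departments[2].employees[0].skills[0]
Value: Ruby

ANSWER: Ruby


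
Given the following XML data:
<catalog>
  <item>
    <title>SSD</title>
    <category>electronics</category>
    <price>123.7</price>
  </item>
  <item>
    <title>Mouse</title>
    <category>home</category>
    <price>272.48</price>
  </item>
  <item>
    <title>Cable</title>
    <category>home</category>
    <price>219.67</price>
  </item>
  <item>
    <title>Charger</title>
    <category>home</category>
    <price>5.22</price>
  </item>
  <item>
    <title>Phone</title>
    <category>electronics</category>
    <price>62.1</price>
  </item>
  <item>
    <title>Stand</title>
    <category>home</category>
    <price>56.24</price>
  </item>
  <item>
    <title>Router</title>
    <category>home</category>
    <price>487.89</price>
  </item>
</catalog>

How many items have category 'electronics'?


Scanning <item> elements for <category>electronics</category>:
  Item 1: SSD -> MATCH
  Item 5: Phone -> MATCH
Count: 2

ANSWER: 2


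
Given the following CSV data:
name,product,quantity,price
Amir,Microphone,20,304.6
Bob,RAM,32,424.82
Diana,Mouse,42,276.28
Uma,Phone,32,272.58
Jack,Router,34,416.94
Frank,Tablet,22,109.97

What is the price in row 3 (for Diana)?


Row 3: Diana
Column 'price' = 276.28

ANSWER: 276.28


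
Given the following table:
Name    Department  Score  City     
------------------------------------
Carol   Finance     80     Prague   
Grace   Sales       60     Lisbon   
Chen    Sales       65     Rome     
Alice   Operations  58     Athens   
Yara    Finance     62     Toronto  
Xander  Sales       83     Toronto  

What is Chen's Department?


Row 3: Chen
Department = Sales

ANSWER: Sales


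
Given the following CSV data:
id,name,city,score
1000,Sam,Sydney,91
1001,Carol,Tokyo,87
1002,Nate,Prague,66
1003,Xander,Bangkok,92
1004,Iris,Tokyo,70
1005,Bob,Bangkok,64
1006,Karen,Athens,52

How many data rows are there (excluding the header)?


Counting rows (excluding header):
Header: id,name,city,score
Data rows: 7

ANSWER: 7


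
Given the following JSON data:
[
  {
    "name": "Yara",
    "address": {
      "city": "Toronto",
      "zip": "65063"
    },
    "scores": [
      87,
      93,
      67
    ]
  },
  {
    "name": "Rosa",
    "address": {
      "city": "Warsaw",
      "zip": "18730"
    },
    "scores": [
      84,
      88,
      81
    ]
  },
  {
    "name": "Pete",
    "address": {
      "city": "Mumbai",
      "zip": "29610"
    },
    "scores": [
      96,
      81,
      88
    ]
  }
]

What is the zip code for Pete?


Path: records[2].address.zip
Value: 29610

ANSWER: 29610


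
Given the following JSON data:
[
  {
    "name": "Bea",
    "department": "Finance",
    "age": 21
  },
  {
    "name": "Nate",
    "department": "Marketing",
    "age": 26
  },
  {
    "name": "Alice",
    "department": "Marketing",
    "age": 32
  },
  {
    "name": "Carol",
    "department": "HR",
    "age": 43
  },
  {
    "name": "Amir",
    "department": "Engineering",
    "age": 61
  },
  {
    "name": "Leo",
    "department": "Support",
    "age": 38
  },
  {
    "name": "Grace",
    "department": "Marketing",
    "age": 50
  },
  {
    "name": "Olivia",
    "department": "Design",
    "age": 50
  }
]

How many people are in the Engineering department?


Scanning records for department = Engineering
  Record 4: Amir
Count: 1

ANSWER: 1


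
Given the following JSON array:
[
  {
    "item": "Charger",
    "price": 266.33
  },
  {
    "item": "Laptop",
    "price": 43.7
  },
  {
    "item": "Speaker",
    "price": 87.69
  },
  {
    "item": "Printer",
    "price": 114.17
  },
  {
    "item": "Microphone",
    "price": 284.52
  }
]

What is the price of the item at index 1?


Array index 1 -> Laptop
price = 43.7

ANSWER: 43.7


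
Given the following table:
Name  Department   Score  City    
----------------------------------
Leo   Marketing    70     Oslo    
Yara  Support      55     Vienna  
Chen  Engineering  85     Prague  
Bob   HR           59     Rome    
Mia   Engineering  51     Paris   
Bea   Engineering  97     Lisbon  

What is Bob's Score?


Row 4: Bob
Score = 59

ANSWER: 59


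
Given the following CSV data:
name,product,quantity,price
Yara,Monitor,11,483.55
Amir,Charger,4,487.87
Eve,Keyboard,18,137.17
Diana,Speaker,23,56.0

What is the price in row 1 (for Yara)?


Row 1: Yara
Column 'price' = 483.55

ANSWER: 483.55


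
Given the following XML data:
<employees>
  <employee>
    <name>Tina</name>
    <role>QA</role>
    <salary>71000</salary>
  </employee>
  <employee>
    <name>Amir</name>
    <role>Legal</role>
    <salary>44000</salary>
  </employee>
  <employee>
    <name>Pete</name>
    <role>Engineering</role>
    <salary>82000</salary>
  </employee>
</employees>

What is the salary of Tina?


Searching for <employee> with <name>Tina</name>
Found at position 1
<salary>71000</salary>

ANSWER: 71000


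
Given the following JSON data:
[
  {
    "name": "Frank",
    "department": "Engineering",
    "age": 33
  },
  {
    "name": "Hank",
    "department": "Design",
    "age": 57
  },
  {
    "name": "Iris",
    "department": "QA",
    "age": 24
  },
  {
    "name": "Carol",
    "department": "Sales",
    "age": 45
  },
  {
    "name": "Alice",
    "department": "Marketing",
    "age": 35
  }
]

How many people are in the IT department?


Scanning records for department = IT
  No matches found
Count: 0

ANSWER: 0


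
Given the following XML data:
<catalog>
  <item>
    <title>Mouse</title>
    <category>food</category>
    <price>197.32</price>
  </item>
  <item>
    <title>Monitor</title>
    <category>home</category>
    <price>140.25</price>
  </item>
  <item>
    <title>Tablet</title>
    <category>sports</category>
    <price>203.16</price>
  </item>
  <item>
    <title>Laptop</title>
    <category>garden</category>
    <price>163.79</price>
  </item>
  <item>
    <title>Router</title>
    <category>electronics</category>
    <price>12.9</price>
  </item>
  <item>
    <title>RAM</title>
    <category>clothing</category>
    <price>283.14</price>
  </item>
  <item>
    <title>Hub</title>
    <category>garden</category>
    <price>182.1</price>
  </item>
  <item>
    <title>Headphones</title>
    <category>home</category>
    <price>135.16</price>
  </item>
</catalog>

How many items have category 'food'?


Scanning <item> elements for <category>food</category>:
  Item 1: Mouse -> MATCH
Count: 1

ANSWER: 1


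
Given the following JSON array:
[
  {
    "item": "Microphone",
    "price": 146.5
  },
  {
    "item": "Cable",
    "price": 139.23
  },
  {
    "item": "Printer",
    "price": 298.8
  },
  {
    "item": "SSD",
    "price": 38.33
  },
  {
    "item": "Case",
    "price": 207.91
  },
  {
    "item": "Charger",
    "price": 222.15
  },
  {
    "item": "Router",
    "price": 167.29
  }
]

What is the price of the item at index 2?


Array index 2 -> Printer
price = 298.8

ANSWER: 298.8


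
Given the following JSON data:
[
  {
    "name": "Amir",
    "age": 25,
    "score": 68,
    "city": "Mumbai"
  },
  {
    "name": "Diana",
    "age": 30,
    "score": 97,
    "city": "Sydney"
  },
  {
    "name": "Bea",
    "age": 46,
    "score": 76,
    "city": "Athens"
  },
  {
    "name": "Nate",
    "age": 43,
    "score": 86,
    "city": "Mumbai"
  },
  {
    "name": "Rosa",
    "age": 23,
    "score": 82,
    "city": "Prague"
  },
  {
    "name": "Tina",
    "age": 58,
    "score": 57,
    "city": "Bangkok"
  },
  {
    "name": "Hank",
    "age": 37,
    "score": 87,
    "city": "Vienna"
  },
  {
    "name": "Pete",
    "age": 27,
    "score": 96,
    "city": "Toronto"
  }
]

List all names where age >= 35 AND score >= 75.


Checking both conditions:
  Amir (age=25, score=68) -> no
  Diana (age=30, score=97) -> no
  Bea (age=46, score=76) -> YES
  Nate (age=43, score=86) -> YES
  Rosa (age=23, score=82) -> no
  Tina (age=58, score=57) -> no
  Hank (age=37, score=87) -> YES
  Pete (age=27, score=96) -> no


ANSWER: Bea, Nate, Hank


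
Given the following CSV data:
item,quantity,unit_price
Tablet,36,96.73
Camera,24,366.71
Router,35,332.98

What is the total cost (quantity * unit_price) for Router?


Row: Router
quantity = 35
unit_price = 332.98
total = 35 * 332.98 = 11654.3

ANSWER: 11654.3


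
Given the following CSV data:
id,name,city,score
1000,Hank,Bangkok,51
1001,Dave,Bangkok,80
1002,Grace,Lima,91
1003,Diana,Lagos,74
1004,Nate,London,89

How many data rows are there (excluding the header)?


Counting rows (excluding header):
Header: id,name,city,score
Data rows: 5

ANSWER: 5


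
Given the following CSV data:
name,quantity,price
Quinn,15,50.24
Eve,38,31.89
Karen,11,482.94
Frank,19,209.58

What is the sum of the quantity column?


Values in 'quantity' column:
  Row 1: 15
  Row 2: 38
  Row 3: 11
  Row 4: 19
Sum = 15 + 38 + 11 + 19 = 83

ANSWER: 83


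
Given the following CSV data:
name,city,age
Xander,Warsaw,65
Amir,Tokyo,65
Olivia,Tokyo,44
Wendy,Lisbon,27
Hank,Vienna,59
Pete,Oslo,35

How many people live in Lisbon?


Scanning city column for 'Lisbon':
  Row 4: Wendy -> MATCH
Total matches: 1

ANSWER: 1


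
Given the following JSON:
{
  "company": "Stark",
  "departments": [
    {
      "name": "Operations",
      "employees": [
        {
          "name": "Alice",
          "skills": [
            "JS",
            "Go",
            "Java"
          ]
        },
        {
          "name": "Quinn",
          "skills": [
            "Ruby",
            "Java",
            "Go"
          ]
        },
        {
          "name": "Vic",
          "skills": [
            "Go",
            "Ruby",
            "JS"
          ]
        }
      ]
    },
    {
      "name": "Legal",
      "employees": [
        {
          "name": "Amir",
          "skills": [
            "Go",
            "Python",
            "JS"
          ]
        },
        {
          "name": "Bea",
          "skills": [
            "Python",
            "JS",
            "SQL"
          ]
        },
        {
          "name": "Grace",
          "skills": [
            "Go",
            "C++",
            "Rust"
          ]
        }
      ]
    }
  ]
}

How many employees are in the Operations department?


Path: departments[0].employees
Count: 3

ANSWER: 3
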